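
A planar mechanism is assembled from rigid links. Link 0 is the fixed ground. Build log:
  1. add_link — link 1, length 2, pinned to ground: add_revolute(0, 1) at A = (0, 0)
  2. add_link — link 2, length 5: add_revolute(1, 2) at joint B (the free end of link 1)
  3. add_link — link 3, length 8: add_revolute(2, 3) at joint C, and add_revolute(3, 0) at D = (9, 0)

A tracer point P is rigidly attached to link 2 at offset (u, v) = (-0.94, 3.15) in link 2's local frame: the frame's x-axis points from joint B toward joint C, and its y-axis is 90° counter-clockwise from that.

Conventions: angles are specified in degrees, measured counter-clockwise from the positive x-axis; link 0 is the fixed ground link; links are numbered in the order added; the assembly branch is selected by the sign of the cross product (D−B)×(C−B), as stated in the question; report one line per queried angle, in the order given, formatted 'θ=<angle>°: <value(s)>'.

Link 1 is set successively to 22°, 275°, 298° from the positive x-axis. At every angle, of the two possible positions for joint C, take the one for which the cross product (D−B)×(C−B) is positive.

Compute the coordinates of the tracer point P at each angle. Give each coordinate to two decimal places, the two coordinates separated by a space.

A=(0,0), D=(9.00,0)
θ=22°: B = A + 2.00·(cos22°, sin22°) = (1.8544, 0.7492)
θ=22°: |BD| = 7.1848
θ=22°: circle(B,5.00) ∩ circle(D,8.00): a=0.8783, h=4.9222
θ=22°:   candidates: C₊=(3.2412,5.5530) cross=35.365; C₋=(2.2146,-4.2378) cross=-35.365
θ=22°:   branch + wants cross > 0 → take C=(3.2412,5.5530) (cross=35.365)
θ=22°: ex = (C−B)/|BC| = (0.2774,0.9608); ey = (-0.9608,0.2774)
θ=22°: P = B + -0.94·ex + 3.15·ey = (-1.4328,0.7198)
θ=275°: B = A + 2.00·(cos275°, sin275°) = (0.1743, -1.9924)
θ=275°: |BD| = 9.0478
θ=275°: circle(B,5.00) ∩ circle(D,8.00): a=2.3687, h=4.4033
θ=275°:   candidates: C₊=(1.5152,2.8245) cross=39.840; C₋=(3.4545,-5.7660) cross=-39.840
θ=275°:   branch + wants cross > 0 → take C=(1.5152,2.8245) (cross=39.840)
θ=275°: ex = (C−B)/|BC| = (0.2682,0.9634); ey = (-0.9634,0.2682)
θ=275°: P = B + -0.94·ex + 3.15·ey = (-3.1124,-2.0532)
θ=298°: B = A + 2.00·(cos298°, sin298°) = (0.9389, -1.7659)
θ=298°: |BD| = 8.2522
θ=298°: circle(B,5.00) ∩ circle(D,8.00): a=1.7631, h=4.6788
θ=298°:   candidates: C₊=(1.6600,3.1818) cross=38.611; C₋=(3.6624,-5.9591) cross=-38.611
θ=298°:   branch + wants cross > 0 → take C=(1.6600,3.1818) (cross=38.611)
θ=298°: ex = (C−B)/|BC| = (0.1442,0.9895); ey = (-0.9895,0.1442)
θ=298°: P = B + -0.94·ex + 3.15·ey = (-2.3137,-2.2418)

θ=22°: -1.43 0.72
θ=275°: -3.11 -2.05
θ=298°: -2.31 -2.24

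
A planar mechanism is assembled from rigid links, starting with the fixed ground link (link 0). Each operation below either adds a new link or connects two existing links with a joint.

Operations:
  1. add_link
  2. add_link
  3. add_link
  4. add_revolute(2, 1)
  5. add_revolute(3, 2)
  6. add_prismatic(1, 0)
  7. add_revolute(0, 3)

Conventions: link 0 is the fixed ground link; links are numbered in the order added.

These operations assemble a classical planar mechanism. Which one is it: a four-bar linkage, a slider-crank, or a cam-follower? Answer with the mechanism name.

links: 4 (incl. ground); joints: 3 revolute, 1 prismatic, 0 higher (cam) pair, forming one closed loop
4 links, 3 revolutes + 1 prismatic in one loop → slider-crank

slider-crank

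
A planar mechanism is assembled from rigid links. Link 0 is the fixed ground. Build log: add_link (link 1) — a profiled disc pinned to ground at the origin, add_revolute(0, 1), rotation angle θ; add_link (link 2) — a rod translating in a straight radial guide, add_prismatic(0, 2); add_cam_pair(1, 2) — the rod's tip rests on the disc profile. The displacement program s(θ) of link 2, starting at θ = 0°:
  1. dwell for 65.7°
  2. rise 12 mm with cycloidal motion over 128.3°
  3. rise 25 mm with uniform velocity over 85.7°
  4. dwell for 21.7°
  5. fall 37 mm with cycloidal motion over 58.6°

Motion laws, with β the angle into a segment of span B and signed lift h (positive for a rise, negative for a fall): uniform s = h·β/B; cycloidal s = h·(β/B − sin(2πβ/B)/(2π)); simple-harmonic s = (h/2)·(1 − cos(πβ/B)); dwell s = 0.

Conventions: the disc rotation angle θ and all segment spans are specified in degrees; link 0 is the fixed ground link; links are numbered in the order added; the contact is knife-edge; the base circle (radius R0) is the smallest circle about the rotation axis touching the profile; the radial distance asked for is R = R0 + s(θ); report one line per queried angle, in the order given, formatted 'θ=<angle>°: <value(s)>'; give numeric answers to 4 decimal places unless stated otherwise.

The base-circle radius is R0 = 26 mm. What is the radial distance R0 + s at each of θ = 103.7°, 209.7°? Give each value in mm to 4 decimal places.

seg 1 [0°–65.7°] dwell: s stays 0.0000
seg 2 [65.7°–194°] cycloidal, h=12: θ=103.7° here. β=38, B=128.3. 12·(0.2962 − sin(2π·0.2962)/(2π)) = 1.7241 → s = 1.7241
seg 2 [65.7°–194°] cycloidal, h=12: full span → s += 12 → s = 12.0000
seg 3 [194°–279.7°] uniform, h=25: θ=209.7° here. β=15.7, B=85.7. 25·15.7/85.7 = 4.5799 → s = 16.5799
θ=103.7°: R = R0 + s = 26 + 1.7241 = 27.7241
θ=209.7°: R = R0 + s = 26 + 16.5799 = 42.5799

θ=103.7°: 27.7241
θ=209.7°: 42.5799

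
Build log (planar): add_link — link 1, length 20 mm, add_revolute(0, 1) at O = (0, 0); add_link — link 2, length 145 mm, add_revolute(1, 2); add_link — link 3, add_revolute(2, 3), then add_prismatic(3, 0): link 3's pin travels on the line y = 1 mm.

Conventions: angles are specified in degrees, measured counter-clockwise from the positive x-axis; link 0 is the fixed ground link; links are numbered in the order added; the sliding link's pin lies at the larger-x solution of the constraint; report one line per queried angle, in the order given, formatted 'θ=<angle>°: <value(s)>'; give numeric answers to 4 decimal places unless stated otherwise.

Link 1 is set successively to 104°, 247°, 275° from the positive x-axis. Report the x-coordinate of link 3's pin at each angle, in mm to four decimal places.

geometry: r = 20 mm, L = 145 mm, e = 1 mm
θ=104°: crank pin P = (r cos θ, r sin θ) = (-4.838438, 19.405915)
θ=104°: h = r sin θ − e = 19.405915 − 1 = 18.405915
θ=104°: x = r cos θ + √(L² − h²) = -4.838438 + 143.827057 = 138.988619
θ=247°: crank pin P = (r cos θ, r sin θ) = (-7.814623, -18.410097)
θ=247°: h = r sin θ − e = -18.410097 − 1 = -19.410097
θ=247°: x = r cos θ + √(L² − h²) = -7.814623 + 143.694983 = 135.880360
θ=275°: crank pin P = (r cos θ, r sin θ) = (1.743115, -19.923894)
θ=275°: h = r sin θ − e = -19.923894 − 1 = -20.923894
θ=275°: x = r cos θ + √(L² − h²) = 1.743115 + 143.482371 = 145.225485

θ=104°: 138.9886
θ=247°: 135.8804
θ=275°: 145.2255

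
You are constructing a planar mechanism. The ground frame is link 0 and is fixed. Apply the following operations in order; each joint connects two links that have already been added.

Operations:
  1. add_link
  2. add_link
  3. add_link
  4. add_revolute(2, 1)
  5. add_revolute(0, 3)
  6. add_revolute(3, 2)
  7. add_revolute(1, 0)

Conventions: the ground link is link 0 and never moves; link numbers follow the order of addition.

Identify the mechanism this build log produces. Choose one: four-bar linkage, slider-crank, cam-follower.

links: 4 (incl. ground); joints: 4 revolute, 0 prismatic, 0 higher (cam) pair, forming one closed loop
4 links in a single 4R loop → four-bar linkage

four-bar linkage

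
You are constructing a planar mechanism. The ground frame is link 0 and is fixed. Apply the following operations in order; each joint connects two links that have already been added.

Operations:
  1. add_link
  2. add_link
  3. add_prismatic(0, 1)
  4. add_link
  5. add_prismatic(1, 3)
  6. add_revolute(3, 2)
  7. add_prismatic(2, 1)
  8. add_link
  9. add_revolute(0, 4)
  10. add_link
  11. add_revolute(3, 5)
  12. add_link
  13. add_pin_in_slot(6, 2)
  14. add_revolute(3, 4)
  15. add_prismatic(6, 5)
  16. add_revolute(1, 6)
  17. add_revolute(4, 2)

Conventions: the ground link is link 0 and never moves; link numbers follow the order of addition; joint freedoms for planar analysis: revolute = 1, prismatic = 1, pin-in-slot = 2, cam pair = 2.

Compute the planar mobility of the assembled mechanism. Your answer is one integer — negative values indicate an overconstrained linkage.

link 0 = ground. State L|J1|J2 = 1|0|0
+link1  2|0|0
+link2  3|0|0
P(0,1) f=1→J1  3|1|0
+link3  4|1|0
P(1,3) f=1→J1  4|2|0
R(3,2) f=1→J1  4|3|0
P(2,1) f=1→J1  4|4|0
+link4  5|4|0
R(0,4) f=1→J1  5|5|0
+link5  6|5|0
R(3,5) f=1→J1  6|6|0
+link6  7|6|0
PS(6,2) f=2→J2  7|6|1
R(3,4) f=1→J1  7|7|1
P(6,5) f=1→J1  7|8|1
R(1,6) f=1→J1  7|9|1
R(4,2) f=1→J1  7|10|1
M = 3(7−1)−2·10−1 = 18−20−1 = -3

M = -3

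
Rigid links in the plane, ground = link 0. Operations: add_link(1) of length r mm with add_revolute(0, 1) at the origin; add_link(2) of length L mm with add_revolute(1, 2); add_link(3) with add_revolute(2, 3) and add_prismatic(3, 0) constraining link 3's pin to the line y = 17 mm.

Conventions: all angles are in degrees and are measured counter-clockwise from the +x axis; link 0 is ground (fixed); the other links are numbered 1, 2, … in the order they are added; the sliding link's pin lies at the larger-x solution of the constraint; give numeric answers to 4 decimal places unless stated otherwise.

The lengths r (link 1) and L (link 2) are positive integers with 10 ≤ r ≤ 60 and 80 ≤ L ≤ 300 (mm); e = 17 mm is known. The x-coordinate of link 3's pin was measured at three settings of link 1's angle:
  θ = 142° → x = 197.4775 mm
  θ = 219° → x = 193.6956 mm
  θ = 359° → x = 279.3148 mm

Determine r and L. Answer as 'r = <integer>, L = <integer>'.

constraint per measurement: (x − r cos θ)² + (r sin θ − e)² = L²
subtracting the θ₁ and θ₂ equations cancels the r² and L² terms:
r = (x₁² − x₂²) / (2[(x₁cos θ₁ + e sin θ₁) − (x₂cos θ₂ + e sin θ₂)]) = 46.0004 → r = 46
L² = (x₁ − r cos θ₁)² + (r sin θ₁ − e)² = 54755.9927 → L = 234.0000 → L = 234
check at θ₃=359°: x = 279.3148 (printed 279.3148) ✓

r = 46, L = 234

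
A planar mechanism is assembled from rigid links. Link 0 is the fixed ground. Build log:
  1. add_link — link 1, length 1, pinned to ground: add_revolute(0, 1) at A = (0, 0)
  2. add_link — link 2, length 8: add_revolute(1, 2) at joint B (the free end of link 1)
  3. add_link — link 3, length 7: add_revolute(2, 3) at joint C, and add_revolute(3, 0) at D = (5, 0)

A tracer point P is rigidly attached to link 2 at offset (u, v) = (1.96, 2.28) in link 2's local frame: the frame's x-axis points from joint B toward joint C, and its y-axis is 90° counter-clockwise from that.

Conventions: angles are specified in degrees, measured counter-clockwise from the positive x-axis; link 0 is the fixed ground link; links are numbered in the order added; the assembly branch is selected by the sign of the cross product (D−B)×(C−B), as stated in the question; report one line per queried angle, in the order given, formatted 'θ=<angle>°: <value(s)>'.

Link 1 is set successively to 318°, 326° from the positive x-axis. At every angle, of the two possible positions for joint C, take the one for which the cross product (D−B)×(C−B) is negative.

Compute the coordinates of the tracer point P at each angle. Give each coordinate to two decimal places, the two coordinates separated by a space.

A=(0,0), D=(5.00,0)
θ=318°: B = A + 1.00·(cos318°, sin318°) = (0.7431, -0.6691)
θ=318°: |BD| = 4.3091
θ=318°: circle(B,8.00) ∩ circle(D,7.00): a=3.8951, h=6.9877
θ=318°:   candidates: C₊=(3.5059,6.8387) cross=30.111; C₋=(5.6760,-6.9673) cross=-30.111
θ=318°:   branch - wants cross < 0 → take C=(5.6760,-6.9673) (cross=-30.111)
θ=318°: ex = (C−B)/|BC| = (0.6166,-0.7873); ey = (0.7873,0.6166)
θ=318°: P = B + 1.96·ex + 2.28·ey = (3.7467,-0.8063)
θ=326°: B = A + 1.00·(cos326°, sin326°) = (0.8290, -0.5592)
θ=326°: |BD| = 4.2083
θ=326°: circle(B,8.00) ∩ circle(D,7.00): a=3.8863, h=6.9926
θ=326°:   candidates: C₊=(3.7517,6.8878) cross=29.427; C₋=(5.6101,-6.9734) cross=-29.427
θ=326°:   branch - wants cross < 0 → take C=(5.6101,-6.9734) (cross=-29.427)
θ=326°: ex = (C−B)/|BC| = (0.5976,-0.8018); ey = (0.8018,0.5976)
θ=326°: P = B + 1.96·ex + 2.28·ey = (3.8284,-0.7681)

θ=318°: 3.75 -0.81
θ=326°: 3.83 -0.77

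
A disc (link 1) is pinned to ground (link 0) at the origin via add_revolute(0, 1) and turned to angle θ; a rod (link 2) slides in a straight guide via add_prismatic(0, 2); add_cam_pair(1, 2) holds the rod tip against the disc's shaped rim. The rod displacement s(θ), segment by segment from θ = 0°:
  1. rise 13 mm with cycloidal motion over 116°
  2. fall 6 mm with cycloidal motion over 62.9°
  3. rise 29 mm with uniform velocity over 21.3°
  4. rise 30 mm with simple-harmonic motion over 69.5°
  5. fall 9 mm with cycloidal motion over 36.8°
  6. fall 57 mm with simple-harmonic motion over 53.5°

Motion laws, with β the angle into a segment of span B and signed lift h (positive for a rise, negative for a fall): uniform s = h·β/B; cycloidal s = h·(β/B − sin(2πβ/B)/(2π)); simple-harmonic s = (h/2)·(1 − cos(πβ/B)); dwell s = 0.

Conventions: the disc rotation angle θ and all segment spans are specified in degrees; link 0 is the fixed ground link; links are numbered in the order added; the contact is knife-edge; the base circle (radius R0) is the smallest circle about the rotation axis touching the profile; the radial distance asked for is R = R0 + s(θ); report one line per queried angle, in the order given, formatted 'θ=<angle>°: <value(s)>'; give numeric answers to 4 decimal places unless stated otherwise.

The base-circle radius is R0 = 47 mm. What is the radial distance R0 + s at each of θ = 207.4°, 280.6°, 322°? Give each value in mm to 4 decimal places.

segment 1 (0° to 116°, cycloidal, h = 13) is passed completely: s = 0.0000 + (13) = 13.0000
segment 2 (116° to 178.9°, cycloidal, h = -6) is passed completely: s = 13.0000 + (-6) = 7.0000
segment 3 (178.9° to 200.2°, uniform, h = 29) is passed completely: s = 7.0000 + (29) = 36.0000
θ = 207.4° falls in segment 4 (200.2° to 269.7°, simple-harmonic, h = 30): β = 207.4 − 200.2 = 7.2°, B = 69.5°; Δs = 30/2·(1 − cos(π·0.1036)) = 0.7874; s = 36.0000 + 0.7874 = 36.7874
segment 4 (200.2° to 269.7°, simple-harmonic, h = 30) is passed completely: s = 36.0000 + (30) = 66.0000
θ = 280.6° falls in segment 5 (269.7° to 306.5°, cycloidal, h = -9): β = 280.6 − 269.7 = 10.9°, B = 36.8°; Δs = -9·(0.2962 − sin(2π·0.2962)/(2π)) = -1.2933; s = 66.0000 − 1.2933 = 64.7067
segment 5 (269.7° to 306.5°, cycloidal, h = -9) is passed completely: s = 66.0000 + (-9) = 57.0000
θ = 322° falls in segment 6 (306.5° to 360°, simple-harmonic, h = -57): β = 322 − 306.5 = 15.5°, B = 53.5°; Δs = -57/2·(1 − cos(π·0.2897)) = -11.0123; s = 57.0000 − 11.0123 = 45.9877
θ=207.4°: R = R0 + s = 47 + 36.7874 = 83.7874
θ=280.6°: R = R0 + s = 47 + 64.7067 = 111.7067
θ=322°: R = R0 + s = 47 + 45.9877 = 92.9877

θ=207.4°: 83.7874
θ=280.6°: 111.7067
θ=322°: 92.9877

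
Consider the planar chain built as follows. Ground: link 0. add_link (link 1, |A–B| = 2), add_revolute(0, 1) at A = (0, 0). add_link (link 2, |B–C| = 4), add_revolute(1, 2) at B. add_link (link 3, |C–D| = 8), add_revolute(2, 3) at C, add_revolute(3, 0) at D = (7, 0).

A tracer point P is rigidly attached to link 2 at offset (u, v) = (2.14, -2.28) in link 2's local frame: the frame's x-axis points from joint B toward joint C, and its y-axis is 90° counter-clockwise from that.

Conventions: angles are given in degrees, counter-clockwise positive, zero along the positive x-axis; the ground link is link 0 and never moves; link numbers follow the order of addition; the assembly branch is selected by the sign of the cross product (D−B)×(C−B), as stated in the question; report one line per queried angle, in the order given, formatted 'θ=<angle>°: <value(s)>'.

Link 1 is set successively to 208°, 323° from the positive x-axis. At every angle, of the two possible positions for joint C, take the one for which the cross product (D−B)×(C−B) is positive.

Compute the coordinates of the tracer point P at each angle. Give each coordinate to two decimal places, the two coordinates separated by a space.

A=(0,0), D=(7.00,0)
θ=208°: B = A + 2.00·(cos208°, sin208°) = (-1.7659, -0.9389)
θ=208°: |BD| = 8.8160
θ=208°: circle(B,4.00) ∩ circle(D,8.00): a=1.6857, h=3.6274
θ=208°:   candidates: C₊=(-0.4761,2.8474) cross=31.980; C₋=(0.2966,-4.3662) cross=-31.980
θ=208°:   branch + wants cross > 0 → take C=(-0.4761,2.8474) (cross=31.980)
θ=208°: ex = (C−B)/|BC| = (0.3224,0.9466); ey = (-0.9466,0.3224)
θ=208°: P = B + 2.14·ex + -2.28·ey = (1.0824,0.3516)
θ=323°: B = A + 2.00·(cos323°, sin323°) = (1.5973, -1.2036)
θ=323°: |BD| = 5.5352
θ=323°: circle(B,4.00) ∩ circle(D,8.00): a=-1.5683, h=3.6797
θ=323°:   candidates: C₊=(-0.7337,2.0470) cross=20.368; C₋=(0.8666,-5.1363) cross=-20.368
θ=323°:   branch + wants cross > 0 → take C=(-0.7337,2.0470) (cross=20.368)
θ=323°: ex = (C−B)/|BC| = (-0.5827,0.8127); ey = (-0.8127,-0.5827)
θ=323°: P = B + 2.14·ex + -2.28·ey = (2.2031,1.8641)

θ=208°: 1.08 0.35
θ=323°: 2.20 1.86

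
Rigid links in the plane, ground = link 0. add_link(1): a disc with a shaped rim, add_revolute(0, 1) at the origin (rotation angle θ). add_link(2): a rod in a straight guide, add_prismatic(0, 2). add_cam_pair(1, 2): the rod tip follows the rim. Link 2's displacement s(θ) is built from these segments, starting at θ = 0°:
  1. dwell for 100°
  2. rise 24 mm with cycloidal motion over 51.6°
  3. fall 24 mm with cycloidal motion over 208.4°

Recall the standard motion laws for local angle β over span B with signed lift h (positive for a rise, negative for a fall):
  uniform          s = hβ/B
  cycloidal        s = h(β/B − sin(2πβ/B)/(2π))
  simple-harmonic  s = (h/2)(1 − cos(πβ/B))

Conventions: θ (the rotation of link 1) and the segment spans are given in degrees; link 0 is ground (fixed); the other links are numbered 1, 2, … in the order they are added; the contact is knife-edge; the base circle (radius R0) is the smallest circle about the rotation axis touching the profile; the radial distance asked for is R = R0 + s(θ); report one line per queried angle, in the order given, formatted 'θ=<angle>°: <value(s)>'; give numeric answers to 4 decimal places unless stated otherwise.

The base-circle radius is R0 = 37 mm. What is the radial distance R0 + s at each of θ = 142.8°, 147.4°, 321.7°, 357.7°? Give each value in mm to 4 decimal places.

segment 1 (0° to 100°, dwell): s unchanged at 0.0000
θ = 142.8° falls in segment 2 (100° to 151.6°, cycloidal, h = 24): β = 142.8 − 100 = 42.8°, B = 51.6°; Δs = 24·(0.8295 − sin(2π·0.8295)/(2π)) = 23.2605; s = 0.0000 + 23.2605 = 23.2605
θ = 147.4° falls in segment 2 (100° to 151.6°, cycloidal, h = 24): β = 147.4 − 100 = 47.4°, B = 51.6°; Δs = 24·(0.9186 − sin(2π·0.9186)/(2π)) = 23.9160; s = 0.0000 + 23.9160 = 23.9160
segment 2 (100° to 151.6°, cycloidal, h = 24) is passed completely: s = 0.0000 + (24) = 24.0000
θ = 321.7° falls in segment 3 (151.6° to 360°, cycloidal, h = -24): β = 321.7 − 151.6 = 170.1°, B = 208.4°; Δs = -24·(0.8162 − sin(2π·0.8162)/(2π)) = -23.0831; s = 24.0000 − 23.0831 = 0.9169
θ = 357.7° falls in segment 3 (151.6° to 360°, cycloidal, h = -24): β = 357.7 − 151.6 = 206.1°, B = 208.4°; Δs = -24·(0.9890 − sin(2π·0.9890)/(2π)) = -23.9998; s = 24.0000 − 23.9998 = 0.0002
θ=142.8°: R = R0 + s = 37 + 23.2605 = 60.2605
θ=147.4°: R = R0 + s = 37 + 23.9160 = 60.9160
θ=321.7°: R = R0 + s = 37 + 0.9169 = 37.9169
θ=357.7°: R = R0 + s = 37 + 0.0002 = 37.0002

θ=142.8°: 60.2605
θ=147.4°: 60.9160
θ=321.7°: 37.9169
θ=357.7°: 37.0002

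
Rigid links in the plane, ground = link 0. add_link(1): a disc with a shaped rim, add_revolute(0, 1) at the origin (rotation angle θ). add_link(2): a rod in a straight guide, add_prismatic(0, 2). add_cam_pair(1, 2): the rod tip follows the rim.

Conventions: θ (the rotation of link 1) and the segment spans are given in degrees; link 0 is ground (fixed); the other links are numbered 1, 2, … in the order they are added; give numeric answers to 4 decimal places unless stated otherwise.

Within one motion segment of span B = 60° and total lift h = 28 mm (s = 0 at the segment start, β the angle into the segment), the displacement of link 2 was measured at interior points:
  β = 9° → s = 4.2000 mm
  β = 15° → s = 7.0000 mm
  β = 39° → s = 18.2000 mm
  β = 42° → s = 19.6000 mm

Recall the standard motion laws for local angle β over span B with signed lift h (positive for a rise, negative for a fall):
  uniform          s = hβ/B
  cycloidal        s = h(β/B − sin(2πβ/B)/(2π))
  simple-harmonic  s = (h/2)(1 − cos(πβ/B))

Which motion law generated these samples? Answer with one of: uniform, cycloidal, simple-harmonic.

candidates at β/B = r: uniform s = h·r (linear in β); cycloidal s = h·(r − sin(2πr)/(2π)); simple-harmonic s = (h/2)(1 − cos(πr))
β=9°: printed 4.2000 | uniform 4.2000, cycloidal 0.5947, simple-harmonic 1.5259
β=15°: printed 7.0000 | uniform 7.0000, cycloidal 2.5437, simple-harmonic 4.1005
β=39°: printed 18.2000 | uniform 18.2000, cycloidal 21.8053, simple-harmonic 20.3559
β=42°: printed 19.6000 | uniform 19.6000, cycloidal 23.8382, simple-harmonic 22.2290
only one law matches every sample → uniform

uniform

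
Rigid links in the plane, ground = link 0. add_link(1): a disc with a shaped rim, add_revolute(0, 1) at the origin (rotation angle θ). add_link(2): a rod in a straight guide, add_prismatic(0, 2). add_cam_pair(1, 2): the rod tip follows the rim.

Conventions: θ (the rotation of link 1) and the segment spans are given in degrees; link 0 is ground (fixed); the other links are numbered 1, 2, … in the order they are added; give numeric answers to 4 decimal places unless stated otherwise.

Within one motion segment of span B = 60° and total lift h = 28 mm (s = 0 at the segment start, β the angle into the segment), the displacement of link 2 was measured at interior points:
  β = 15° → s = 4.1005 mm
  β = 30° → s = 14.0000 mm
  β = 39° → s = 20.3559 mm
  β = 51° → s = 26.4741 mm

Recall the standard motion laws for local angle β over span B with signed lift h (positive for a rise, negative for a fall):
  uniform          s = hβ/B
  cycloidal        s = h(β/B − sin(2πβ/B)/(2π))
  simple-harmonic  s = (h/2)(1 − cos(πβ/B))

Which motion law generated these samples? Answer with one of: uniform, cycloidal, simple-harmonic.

candidates at β/B = r: uniform s = h·r (linear in β); cycloidal s = h·(r − sin(2πr)/(2π)); simple-harmonic s = (h/2)(1 − cos(πr))
β=15°: printed 4.1005 | uniform 7.0000, cycloidal 2.5437, simple-harmonic 4.1005
β=30°: printed 14.0000 | uniform 14.0000, cycloidal 14.0000, simple-harmonic 14.0000
β=39°: printed 20.3559 | uniform 18.2000, cycloidal 21.8053, simple-harmonic 20.3559
β=51°: printed 26.4741 | uniform 23.8000, cycloidal 27.4053, simple-harmonic 26.4741
only one law matches every sample → simple-harmonic

simple-harmonic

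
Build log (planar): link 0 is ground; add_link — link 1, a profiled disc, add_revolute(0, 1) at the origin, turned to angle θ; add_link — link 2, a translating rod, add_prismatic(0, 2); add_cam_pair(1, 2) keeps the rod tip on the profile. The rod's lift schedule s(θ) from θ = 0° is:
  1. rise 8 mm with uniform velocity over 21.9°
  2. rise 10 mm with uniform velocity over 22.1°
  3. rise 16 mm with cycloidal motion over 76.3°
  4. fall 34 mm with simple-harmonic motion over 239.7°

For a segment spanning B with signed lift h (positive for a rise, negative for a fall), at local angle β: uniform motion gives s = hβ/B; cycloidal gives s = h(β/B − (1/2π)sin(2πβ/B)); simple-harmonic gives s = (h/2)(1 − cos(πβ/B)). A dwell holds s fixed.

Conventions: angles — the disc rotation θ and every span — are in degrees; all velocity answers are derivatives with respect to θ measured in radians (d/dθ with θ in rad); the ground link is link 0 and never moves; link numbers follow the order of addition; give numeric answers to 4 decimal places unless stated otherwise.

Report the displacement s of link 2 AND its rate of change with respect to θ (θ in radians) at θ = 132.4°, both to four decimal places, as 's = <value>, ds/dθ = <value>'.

seg 1 [0°–21.9°] uniform, h=8: full span → s += 8 → s = 8.0000
seg 2 [21.9°–44°] uniform, h=10: full span → s += 10 → s = 18.0000
seg 3 [44°–120.3°] cycloidal, h=16: full span → s += 16 → s = 34.0000
seg 4 [120.3°–360°] simple-harmonic, h=-34: θ=132.4° here. β=12.1, B=239.7. -34/2·(1 − cos(π·0.0505)) = -0.2133 → s = 33.7867
velocity in seg [120.3°–360°] (simple-harmonic), θ in radians: β = 12.1° = 0.2112 rad, B = 239.7° = 4.1836 rad; ds/dθ = (πh/(2B)) sin(πβ/B) = (π·(-34)/(2·4.1836)) sin(π·0.0505) = -2.016038 mm/rad

s = 33.7867, ds/dθ = -2.0160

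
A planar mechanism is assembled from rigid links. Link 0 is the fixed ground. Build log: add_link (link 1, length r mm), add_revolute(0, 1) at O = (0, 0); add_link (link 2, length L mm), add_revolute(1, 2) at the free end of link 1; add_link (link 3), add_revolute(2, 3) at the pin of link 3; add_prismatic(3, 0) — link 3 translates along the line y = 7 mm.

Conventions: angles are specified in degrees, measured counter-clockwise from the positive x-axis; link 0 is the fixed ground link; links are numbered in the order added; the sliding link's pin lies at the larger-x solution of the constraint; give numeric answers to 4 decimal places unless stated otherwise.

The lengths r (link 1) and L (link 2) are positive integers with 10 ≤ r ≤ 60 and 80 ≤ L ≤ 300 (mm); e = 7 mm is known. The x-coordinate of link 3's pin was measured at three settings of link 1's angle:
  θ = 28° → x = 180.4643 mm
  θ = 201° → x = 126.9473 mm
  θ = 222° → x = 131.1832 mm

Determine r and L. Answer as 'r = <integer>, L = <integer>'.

constraint per measurement: (x − r cos θ)² + (r sin θ − e)² = L²
subtracting the θ₁ and θ₂ equations cancels the r² and L² terms:
r = (x₁² − x₂²) / (2[(x₁cos θ₁ + e sin θ₁) − (x₂cos θ₂ + e sin θ₂)]) = 29.0000 → r = 29
L² = (x₁ − r cos θ₁)² + (r sin θ₁ − e)² = 24025.0080 → L = 155.0000 → L = 155
check at θ₃=222°: x = 131.1832 (printed 131.1832) ✓

r = 29, L = 155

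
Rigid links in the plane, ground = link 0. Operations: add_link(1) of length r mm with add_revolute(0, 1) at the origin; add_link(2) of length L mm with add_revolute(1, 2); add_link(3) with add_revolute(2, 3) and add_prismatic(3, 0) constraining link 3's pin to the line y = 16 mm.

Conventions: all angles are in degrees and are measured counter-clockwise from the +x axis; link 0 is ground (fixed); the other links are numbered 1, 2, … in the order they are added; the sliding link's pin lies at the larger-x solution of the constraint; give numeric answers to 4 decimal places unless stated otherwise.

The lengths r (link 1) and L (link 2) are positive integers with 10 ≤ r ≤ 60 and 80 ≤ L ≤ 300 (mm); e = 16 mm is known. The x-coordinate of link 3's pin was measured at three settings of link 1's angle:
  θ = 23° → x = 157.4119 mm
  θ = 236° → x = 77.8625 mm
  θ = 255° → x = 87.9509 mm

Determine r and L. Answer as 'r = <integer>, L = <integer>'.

constraint per measurement: (x − r cos θ)² + (r sin θ − e)² = L²
subtracting the θ₁ and θ₂ equations cancels the r² and L² terms:
r = (x₁² − x₂²) / (2[(x₁cos θ₁ + e sin θ₁) − (x₂cos θ₂ + e sin θ₂)]) = 45.0000 → r = 45
L² = (x₁ − r cos θ₁)² + (r sin θ₁ − e)² = 13455.9958 → L = 116.0000 → L = 116
check at θ₃=255°: x = 87.9509 (printed 87.9509) ✓

r = 45, L = 116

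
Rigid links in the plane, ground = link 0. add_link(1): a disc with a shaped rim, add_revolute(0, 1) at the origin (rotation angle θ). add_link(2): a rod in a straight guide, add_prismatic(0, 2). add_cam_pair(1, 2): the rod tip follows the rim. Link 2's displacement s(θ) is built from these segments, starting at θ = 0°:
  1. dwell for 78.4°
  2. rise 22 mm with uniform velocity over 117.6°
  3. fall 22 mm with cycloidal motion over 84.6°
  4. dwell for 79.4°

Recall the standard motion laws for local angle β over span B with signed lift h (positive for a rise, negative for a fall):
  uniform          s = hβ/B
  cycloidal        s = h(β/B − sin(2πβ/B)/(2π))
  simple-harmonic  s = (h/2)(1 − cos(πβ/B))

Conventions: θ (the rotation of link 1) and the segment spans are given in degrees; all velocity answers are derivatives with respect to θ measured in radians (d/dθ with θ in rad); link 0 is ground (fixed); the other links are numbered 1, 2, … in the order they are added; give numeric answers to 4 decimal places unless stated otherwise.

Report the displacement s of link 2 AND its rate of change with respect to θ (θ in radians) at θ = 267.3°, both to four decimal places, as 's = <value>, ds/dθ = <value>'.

segment 1 (0° to 78.4°, dwell): s unchanged at 0.0000
segment 2 (78.4° to 196°, uniform, h = 22) is passed completely: s = 0.0000 + (22) = 22.0000
θ = 267.3° falls in segment 3 (196° to 280.6°, cycloidal, h = -22): β = 267.3 − 196 = 71.3°, B = 84.6°; Δs = -22·(0.8428 − sin(2π·0.8428)/(2π)) = -21.4644; s = 22.0000 − 21.4644 = 0.5356
velocity in seg [196°–280.6°] (cycloidal), θ in radians: β = 71.3° = 1.2444 rad, B = 84.6° = 1.4765 rad; ds/dθ = (h/B)(1 − cos(2πβ/B)) = ((-22)/1.4765)(1 − cos(2π·0.8428)) = -6.696739 mm/rad

s = 0.5356, ds/dθ = -6.6967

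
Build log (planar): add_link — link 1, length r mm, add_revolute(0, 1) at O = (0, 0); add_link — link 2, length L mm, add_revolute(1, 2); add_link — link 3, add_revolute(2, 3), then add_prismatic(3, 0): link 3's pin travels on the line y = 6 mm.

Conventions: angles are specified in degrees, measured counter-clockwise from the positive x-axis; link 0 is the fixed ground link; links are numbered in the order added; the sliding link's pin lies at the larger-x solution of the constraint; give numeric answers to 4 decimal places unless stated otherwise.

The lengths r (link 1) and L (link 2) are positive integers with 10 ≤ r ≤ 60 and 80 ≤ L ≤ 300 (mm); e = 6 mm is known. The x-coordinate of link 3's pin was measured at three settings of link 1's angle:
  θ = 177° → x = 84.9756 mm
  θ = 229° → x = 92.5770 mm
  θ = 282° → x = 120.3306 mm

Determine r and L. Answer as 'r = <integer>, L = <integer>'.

constraint per measurement: (x − r cos θ)² + (r sin θ − e)² = L²
subtracting the θ₁ and θ₂ equations cancels the r² and L² terms:
r = (x₁² − x₂²) / (2[(x₁cos θ₁ + e sin θ₁) − (x₂cos θ₂ + e sin θ₂)]) = 34.9996 → r = 35
L² = (x₁ − r cos θ₁)² + (r sin θ₁ − e)² = 14400.0116 → L = 120.0000 → L = 120
check at θ₃=282°: x = 120.3306 (printed 120.3306) ✓

r = 35, L = 120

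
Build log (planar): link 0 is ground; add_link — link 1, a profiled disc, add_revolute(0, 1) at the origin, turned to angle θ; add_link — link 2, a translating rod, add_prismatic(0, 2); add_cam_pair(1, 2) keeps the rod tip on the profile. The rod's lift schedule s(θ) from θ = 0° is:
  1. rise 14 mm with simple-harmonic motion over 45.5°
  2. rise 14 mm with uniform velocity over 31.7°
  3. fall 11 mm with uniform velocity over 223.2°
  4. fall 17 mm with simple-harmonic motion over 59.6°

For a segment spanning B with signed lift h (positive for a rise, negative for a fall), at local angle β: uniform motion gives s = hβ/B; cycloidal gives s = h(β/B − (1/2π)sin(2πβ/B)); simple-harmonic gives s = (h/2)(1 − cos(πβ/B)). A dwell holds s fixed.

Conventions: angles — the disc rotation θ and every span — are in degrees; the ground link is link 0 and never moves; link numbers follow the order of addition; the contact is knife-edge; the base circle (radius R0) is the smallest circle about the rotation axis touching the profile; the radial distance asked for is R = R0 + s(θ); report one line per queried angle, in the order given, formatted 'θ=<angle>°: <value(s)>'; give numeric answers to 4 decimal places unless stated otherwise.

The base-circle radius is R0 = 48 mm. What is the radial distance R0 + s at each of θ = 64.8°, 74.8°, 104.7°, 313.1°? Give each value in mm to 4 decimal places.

seg 1 [0°–45.5°] simple-harmonic, h=14: full span → s += 14 → s = 14.0000
seg 2 [45.5°–77.2°] uniform, h=14: θ=64.8° here. β=19.3, B=31.7. 14·19.3/31.7 = 8.5237 → s = 22.5237
seg 2 [45.5°–77.2°] uniform, h=14: θ=74.8° here. β=29.3, B=31.7. 14·29.3/31.7 = 12.9401 → s = 26.9401
seg 2 [45.5°–77.2°] uniform, h=14: full span → s += 14 → s = 28.0000
seg 3 [77.2°–300.4°] uniform, h=-11: θ=104.7° here. β=27.5, B=223.2. -11·27.5/223.2 = -1.3553 → s = 26.6447
seg 3 [77.2°–300.4°] uniform, h=-11: full span → s += -11 → s = 17.0000
seg 4 [300.4°–360°] simple-harmonic, h=-17: θ=313.1° here. β=12.7, B=59.6. -17/2·(1 − cos(π·0.2131)) = -1.8345 → s = 15.1655
θ=64.8°: R = R0 + s = 48 + 22.5237 = 70.5237
θ=74.8°: R = R0 + s = 48 + 26.9401 = 74.9401
θ=104.7°: R = R0 + s = 48 + 26.6447 = 74.6447
θ=313.1°: R = R0 + s = 48 + 15.1655 = 63.1655

θ=64.8°: 70.5237
θ=74.8°: 74.9401
θ=104.7°: 74.6447
θ=313.1°: 63.1655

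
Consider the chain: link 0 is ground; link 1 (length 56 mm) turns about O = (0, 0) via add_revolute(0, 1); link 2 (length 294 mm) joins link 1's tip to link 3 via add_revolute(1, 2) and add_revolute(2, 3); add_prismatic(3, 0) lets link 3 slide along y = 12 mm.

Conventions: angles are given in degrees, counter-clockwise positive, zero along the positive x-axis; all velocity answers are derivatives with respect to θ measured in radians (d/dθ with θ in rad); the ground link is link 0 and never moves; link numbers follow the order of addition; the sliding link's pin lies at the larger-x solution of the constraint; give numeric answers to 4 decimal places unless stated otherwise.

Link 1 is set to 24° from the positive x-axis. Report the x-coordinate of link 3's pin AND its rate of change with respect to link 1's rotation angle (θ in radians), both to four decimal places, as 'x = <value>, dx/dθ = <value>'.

geometry: r = 56 mm, L = 294 mm, e = 12 mm
crank pin P = (r cos θ, r sin θ) = (51.158546, 22.777252)
h = r sin θ − e = 22.777252 − 12 = 10.777252
x = r cos θ + √(L² − h²) = 51.158546 + 293.802401 = 344.960947
dx/dθ = −r sin θ − h·r cos θ/√(L² − h²) (θ in radians; h = 10.777252) = -24.653848

x = 344.9609, dx/dθ = -24.6538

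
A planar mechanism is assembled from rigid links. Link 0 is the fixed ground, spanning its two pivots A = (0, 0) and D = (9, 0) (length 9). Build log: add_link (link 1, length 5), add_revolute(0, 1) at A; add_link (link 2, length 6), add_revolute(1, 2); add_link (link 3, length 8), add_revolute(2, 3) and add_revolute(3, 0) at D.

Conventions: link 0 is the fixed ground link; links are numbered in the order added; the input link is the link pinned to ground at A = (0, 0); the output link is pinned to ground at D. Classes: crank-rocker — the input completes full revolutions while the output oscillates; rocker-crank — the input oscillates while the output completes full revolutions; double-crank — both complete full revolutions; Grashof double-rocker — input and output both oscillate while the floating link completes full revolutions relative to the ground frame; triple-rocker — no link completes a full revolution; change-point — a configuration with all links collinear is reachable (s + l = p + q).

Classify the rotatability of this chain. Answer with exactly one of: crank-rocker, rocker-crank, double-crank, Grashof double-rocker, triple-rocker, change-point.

lengths: ground=9, input=5, coupler=6, output=8
sorted: s=5 (shortest), l=9 (longest), p+q=14
s + l = 14 vs p + q = 14
s + l = p + q → change-point (collinear configuration reachable)

change-point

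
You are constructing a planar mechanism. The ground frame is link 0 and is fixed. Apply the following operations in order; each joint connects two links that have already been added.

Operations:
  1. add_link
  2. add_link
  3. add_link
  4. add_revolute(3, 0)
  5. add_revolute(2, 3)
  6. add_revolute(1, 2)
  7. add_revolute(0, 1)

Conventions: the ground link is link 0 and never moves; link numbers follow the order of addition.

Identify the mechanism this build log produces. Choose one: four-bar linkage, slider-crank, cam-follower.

links: 4 (incl. ground); joints: 4 revolute, 0 prismatic, 0 higher (cam) pair, forming one closed loop
4 links in a single 4R loop → four-bar linkage

four-bar linkage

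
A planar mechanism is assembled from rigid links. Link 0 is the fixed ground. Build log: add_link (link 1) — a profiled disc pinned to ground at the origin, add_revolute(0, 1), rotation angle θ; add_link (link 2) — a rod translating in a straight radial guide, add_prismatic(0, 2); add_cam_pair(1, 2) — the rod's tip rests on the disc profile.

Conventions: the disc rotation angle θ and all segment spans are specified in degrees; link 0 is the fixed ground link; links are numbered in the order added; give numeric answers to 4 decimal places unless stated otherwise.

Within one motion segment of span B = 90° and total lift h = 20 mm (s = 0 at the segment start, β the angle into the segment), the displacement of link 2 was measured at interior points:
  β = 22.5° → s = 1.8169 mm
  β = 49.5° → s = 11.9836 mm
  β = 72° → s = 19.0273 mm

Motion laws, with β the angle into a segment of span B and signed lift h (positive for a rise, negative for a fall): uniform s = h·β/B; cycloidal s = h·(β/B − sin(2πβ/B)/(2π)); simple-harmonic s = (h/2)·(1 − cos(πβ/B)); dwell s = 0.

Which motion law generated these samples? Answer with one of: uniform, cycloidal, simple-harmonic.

candidates at β/B = r: uniform s = h·r (linear in β); cycloidal s = h·(r − sin(2πr)/(2π)); simple-harmonic s = (h/2)(1 − cos(πr))
β=22.5°: printed 1.8169 | uniform 5.0000, cycloidal 1.8169, simple-harmonic 2.9289
β=49.5°: printed 11.9836 | uniform 11.0000, cycloidal 11.9836, simple-harmonic 11.5643
β=72°: printed 19.0273 | uniform 16.0000, cycloidal 19.0273, simple-harmonic 18.0902
only one law matches every sample → cycloidal

cycloidal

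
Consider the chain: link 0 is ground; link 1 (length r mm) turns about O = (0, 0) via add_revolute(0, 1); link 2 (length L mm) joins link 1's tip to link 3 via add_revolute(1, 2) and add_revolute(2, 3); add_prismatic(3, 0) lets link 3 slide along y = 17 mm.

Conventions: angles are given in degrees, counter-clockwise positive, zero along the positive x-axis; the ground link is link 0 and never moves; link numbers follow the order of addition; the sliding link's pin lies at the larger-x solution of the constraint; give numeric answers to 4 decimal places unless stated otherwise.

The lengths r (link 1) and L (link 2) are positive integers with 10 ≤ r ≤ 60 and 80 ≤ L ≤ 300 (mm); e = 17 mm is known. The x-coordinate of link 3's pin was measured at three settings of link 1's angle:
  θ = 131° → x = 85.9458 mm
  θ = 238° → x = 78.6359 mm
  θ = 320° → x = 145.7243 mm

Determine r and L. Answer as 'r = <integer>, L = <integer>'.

constraint per measurement: (x − r cos θ)² + (r sin θ − e)² = L²
subtracting the θ₁ and θ₂ equations cancels the r² and L² terms:
r = (x₁² − x₂²) / (2[(x₁cos θ₁ + e sin θ₁) − (x₂cos θ₂ + e sin θ₂)]) = 48.0000 → r = 48
L² = (x₁ − r cos θ₁)² + (r sin θ₁ − e)² = 14161.0042 → L = 119.0000 → L = 119
check at θ₃=320°: x = 145.7243 (printed 145.7243) ✓

r = 48, L = 119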